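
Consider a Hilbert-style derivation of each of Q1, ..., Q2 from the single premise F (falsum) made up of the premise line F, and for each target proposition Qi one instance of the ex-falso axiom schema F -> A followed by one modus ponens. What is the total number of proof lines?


Ex falso, line by line:
- 1 premise line (F)
- 2 targets, each needing 1 axiom instance (F -> Qi) + 1 MP = 2 lines: 2 * 2 = 4
Total = 1 + 4 = 5 lines.

5


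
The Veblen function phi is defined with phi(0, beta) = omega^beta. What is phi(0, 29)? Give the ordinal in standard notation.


phi(0, 29):
phi(0, beta) = omega^beta by definition.
phi(0, 29) = omega^29

omega^29


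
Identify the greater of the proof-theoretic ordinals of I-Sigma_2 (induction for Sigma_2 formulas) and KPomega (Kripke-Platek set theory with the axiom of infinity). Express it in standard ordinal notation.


Proof-theoretic ordinal of I-Sigma_2 (induction for Sigma_2 formulas): omega^(omega^omega)
Proof-theoretic ordinal of KPomega (Kripke-Platek set theory with the axiom of infinity): psi_0(epsilon_{Omega+1})
Comparing: omega^(omega^omega) < psi_0(epsilon_{Omega+1}).
The larger ordinal is psi_0(epsilon_{Omega+1}) (from KPomega (Kripke-Platek set theory with the axiom of infinity)).

psi_0(epsilon_{Omega+1})


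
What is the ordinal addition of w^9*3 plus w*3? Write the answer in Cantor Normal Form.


Ordinal addition w^9*3 + w*3:
Leading exponent of alpha (9) > leading exponent of beta (1).
Since alpha's term has higher exponent than beta's leading term,
the sum is simply alpha followed by beta.
Result = w^9*3 + w*3

w^9*3 + w*3


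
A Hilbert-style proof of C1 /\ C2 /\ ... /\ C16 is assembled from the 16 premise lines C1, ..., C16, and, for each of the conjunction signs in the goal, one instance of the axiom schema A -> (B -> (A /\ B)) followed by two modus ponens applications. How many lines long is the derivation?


Conjoining 16 premises:
- 16 premise lines
- the goal has 15 conjunction signs; each costs 1 axiom instance + 2 MP = 3 lines: 3 * 15 = 45
Total = 16 + 45 = 61 lines.

61


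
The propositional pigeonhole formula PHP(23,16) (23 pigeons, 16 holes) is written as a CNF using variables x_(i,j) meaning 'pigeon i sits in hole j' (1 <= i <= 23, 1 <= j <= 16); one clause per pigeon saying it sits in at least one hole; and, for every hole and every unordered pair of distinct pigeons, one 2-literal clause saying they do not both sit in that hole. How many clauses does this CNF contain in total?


PHP(23,16): 23 pigeons, 16 holes, 23*16 = 368 variables.
- pigeon clauses: one per pigeon -> 23 clauses
- hole clauses: 16 holes * C(23,2) = 16 * 253 -> 4048 clauses
Total clauses = 23 + 4048 = 4071

4071


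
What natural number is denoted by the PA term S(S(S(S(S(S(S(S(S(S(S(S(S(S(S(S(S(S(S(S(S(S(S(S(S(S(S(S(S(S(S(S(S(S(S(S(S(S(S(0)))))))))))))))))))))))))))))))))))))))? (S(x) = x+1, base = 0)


Counting successors applied to 0:
39 applications of S to 0 = 39

39


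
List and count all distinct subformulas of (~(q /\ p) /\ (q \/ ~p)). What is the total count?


Formula: (~(q /\ p) /\ (q \/ ~p))
Subformulas found:
  1. q
  2. p
  3. ~p
  4. (q /\ p)
  5. (q \/ ~p)
  6. ~(q /\ p)
  7. (~(q /\ p) /\ (q \/ ~p))
Total distinct subformulas = 7

7


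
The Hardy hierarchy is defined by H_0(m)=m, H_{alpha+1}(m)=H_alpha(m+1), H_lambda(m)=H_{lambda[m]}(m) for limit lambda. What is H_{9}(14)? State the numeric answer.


H_9(14):
For finite ordinals k, H_k(n) = n + k (each successor step adds 1).
H_9(14) = 14 + 9 = 23

23


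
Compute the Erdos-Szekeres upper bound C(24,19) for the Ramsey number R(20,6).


R(20,6) <= C(20+6-2, 20-1) = C(24, 19)
C(24, 19) = 24! / (19! * 5!)
= 42504

42504


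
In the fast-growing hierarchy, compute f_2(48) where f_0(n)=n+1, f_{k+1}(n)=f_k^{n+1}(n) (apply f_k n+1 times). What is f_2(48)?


f_2(48) = f_1^49(48)
f_1(m) = 2m + 1.
Iterating: f_1^k(n) = 2^k*(n+1) - 1.
f_2(48) = 2^49*(48+1) - 1 = 562949953421312*49 - 1 = 27584547717644287

27584547717644287


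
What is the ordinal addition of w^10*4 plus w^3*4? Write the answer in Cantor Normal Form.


Ordinal addition w^10*4 + w^3*4:
Leading exponent of alpha (10) > leading exponent of beta (3).
Since alpha's term has higher exponent than beta's leading term,
the sum is simply alpha followed by beta.
Result = w^10*4 + w^3*4

w^10*4 + w^3*4


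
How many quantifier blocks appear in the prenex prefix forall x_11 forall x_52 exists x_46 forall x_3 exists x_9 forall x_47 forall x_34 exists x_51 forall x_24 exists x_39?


Alternations = 7.
Blocks = alternations + 1 = 8

8


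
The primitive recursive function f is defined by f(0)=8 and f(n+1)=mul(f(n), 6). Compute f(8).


f(0) = 8
f(1) = mul(f(0), 6) = mul(8, 6) = 48
f(2) = mul(f(1), 6) = mul(48, 6) = 288
f(3) = mul(f(2), 6) = mul(288, 6) = 1728
f(4) = mul(f(3), 6) = mul(1728, 6) = 10368
f(5) = mul(f(4), 6) = mul(10368, 6) = 62208
f(6) = mul(f(5), 6) = mul(62208, 6) = 373248
f(7) = mul(f(6), 6) = mul(373248, 6) = 2239488
f(8) = mul(f(7), 6) = mul(2239488, 6) = 13436928


13436928


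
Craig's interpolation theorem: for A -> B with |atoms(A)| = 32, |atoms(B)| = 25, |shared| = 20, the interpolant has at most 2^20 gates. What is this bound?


Shared atoms = 20
Craig interpolant size bound = 2^20
= 1048576

1048576


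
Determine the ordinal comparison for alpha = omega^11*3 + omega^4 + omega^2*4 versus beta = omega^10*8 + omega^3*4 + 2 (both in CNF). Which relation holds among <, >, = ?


Compare term by term from highest exponent:
alpha = omega^11*3 + omega^4 + omega^2*4
beta = omega^10*8 + omega^3*4 + 2
Term 1: alpha has omega^11*3, beta has omega^10*8
Term 2: alpha has omega^4*1, beta has omega^3*4
Term 3: alpha has omega^2*4, beta has omega^0*2
Result: alpha > beta

alpha > beta


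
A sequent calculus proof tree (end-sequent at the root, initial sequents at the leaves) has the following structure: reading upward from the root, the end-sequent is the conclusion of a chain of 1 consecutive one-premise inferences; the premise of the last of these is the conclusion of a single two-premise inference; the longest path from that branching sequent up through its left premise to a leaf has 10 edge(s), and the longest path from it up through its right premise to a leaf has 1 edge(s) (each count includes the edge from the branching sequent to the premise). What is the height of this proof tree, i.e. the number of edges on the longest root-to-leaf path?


Longest path through the left premise: 10 edges (measured from the branching sequent)
Longest path through the right premise: 1 edges
Height of the subtree rooted at the branching sequent: max(10, 1) = 10
The branching sequent sits 1 edges above the root (the chain of one-premise inferences), so height = 10 + 1 = 11

11


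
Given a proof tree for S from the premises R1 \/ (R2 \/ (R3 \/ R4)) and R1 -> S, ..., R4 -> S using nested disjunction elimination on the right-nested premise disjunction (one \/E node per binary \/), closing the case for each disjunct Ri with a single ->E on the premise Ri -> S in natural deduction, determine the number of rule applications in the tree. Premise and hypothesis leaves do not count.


The premise R1 \/ (R2 \/ (R3 \/ R4)) contains 4 disjuncts, hence 3 binary \/ connectives.
- Each binary \/ is eliminated once: 3 \/E nodes.
- Each of the 4 cases Ri derives S by one ->E with Ri -> S: 4 ->E nodes.
Total = 3 + 4 = 7

7


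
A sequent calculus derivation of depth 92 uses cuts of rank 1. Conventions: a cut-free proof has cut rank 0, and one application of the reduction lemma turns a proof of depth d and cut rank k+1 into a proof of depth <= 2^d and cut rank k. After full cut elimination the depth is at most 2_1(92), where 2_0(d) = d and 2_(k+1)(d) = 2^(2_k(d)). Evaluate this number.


Each rank reduction sends depth d to at most 2^d; cut rank r needs r reductions.
2_0(92) = 92
2_1(92) = 2^92 = 4951760157141521099596496896
Cut-free depth bound = 4951760157141521099596496896

4951760157141521099596496896


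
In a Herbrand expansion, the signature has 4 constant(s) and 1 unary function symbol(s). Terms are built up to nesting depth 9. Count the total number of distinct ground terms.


Herbrand terms by depth:
Depth 0: 4 constants
Depth 1: 4 new terms (running total: 8)
Depth 2: 4 new terms (running total: 12)
Depth 3: 4 new terms (running total: 16)
Depth 4: 4 new terms (running total: 20)
Depth 5: 4 new terms (running total: 24)
Depth 6: 4 new terms (running total: 28)
Depth 7: 4 new terms (running total: 32)
Depth 8: 4 new terms (running total: 36)
Depth 9: 4 new terms (running total: 40)
Total distinct ground terms = 40

40


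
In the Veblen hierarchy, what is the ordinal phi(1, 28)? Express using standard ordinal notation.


phi(1, 28):
phi(1, beta) = epsilon_beta (the beta-th epsilon number).
phi(1, 28) = epsilon_28

epsilon_28


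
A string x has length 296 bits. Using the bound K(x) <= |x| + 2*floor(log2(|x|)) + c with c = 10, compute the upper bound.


floor(log2(296)) = 8
2 * 8 = 16
K(x) <= 296 + 16 + 10 = 322

322


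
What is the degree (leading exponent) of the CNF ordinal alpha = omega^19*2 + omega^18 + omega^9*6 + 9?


CNF: omega^19*2 + omega^18 + omega^9*6 + 9
The leading term is omega^19*2, which has exponent 19.

19


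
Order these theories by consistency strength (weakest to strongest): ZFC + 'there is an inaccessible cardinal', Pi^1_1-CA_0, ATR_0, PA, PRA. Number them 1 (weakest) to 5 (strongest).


Ordering by consistency strength:
1. PRA
2. PA
3. ATR_0
4. Pi^1_1-CA_0
5. ZFC + 'there is an inaccessible cardinal'


ZFC + 'there is an inaccessible cardinal'=5, Pi^1_1-CA_0=4, ATR_0=3, PA=2, PRA=1


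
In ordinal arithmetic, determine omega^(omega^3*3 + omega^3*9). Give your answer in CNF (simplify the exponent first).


omega^(omega^3*3 + omega^3*9):
Both terms of the exponent have the same exponent 3, so they merge: omega^3*3 + omega^3*9 = omega^3*(3+9) = omega^3*12.
omega raised to a CNF ordinal is a single CNF term: Result = omega^(omega^3*12)

omega^(omega^3*12)


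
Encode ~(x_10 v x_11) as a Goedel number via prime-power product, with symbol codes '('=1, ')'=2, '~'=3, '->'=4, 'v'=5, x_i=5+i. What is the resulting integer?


Formula: ~(x_10 v x_11)
Symbol codes: [3, 1, 15, 5, 16, 2]
Primes: [2, 3, 5, 7, 11, 13]
p_1^3 = 2^3 = 8
p_2^1 = 3^1 = 3
p_3^15 = 5^15 = 30517578125
p_4^5 = 7^5 = 16807
p_5^16 = 11^16 = 45949729863572161
p_6^2 = 13^2 = 169
Product = 95591917645812513704343017578125000

95591917645812513704343017578125000


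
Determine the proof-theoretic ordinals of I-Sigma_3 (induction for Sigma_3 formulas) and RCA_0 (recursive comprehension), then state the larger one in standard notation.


Proof-theoretic ordinal of I-Sigma_3 (induction for Sigma_3 formulas): omega^(omega^(omega^omega))
Proof-theoretic ordinal of RCA_0 (recursive comprehension): omega^omega
Comparing: omega^omega < omega^(omega^(omega^omega)).
The larger ordinal is omega^(omega^(omega^omega)) (from I-Sigma_3 (induction for Sigma_3 formulas)).

omega^(omega^(omega^omega))


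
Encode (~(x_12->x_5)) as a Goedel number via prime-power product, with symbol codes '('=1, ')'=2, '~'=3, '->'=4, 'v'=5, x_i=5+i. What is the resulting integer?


Formula: (~(x_12->x_5))
Symbol codes: [1, 3, 1, 17, 4, 10, 2, 2]
Primes: [2, 3, 5, 7, 11, 13, 17, 19]
p_1^1 = 2^1 = 2
p_2^3 = 3^3 = 27
p_3^1 = 5^1 = 5
p_4^17 = 7^17 = 232630513987207
p_5^4 = 11^4 = 14641
p_6^10 = 13^10 = 137858491849
p_7^2 = 17^2 = 289
p_8^2 = 19^2 = 361
Product = 13226342136639903805162461664934392290

13226342136639903805162461664934392290


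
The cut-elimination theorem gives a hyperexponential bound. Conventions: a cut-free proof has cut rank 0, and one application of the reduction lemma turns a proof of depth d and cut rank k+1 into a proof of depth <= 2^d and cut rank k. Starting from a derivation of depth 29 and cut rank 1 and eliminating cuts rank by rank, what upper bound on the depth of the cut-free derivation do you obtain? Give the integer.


Each rank reduction sends depth d to at most 2^d; cut rank r needs r reductions.
2_0(29) = 29
2_1(29) = 2^29 = 536870912
Cut-free depth bound = 536870912

536870912


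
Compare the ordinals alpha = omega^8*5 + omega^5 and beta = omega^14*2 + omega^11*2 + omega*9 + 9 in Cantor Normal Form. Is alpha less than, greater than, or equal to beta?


Compare term by term from highest exponent:
alpha = omega^8*5 + omega^5
beta = omega^14*2 + omega^11*2 + omega*9 + 9
Term 1: alpha has omega^8*5, beta has omega^14*2
Term 2: alpha has omega^5*1, beta has omega^11*2
Term 3: alpha has omega^0*0, beta has omega^1*9
Term 4: alpha has omega^0*0, beta has omega^0*9
Result: alpha < beta

alpha < beta


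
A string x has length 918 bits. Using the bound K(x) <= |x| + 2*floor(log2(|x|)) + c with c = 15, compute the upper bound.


floor(log2(918)) = 9
2 * 9 = 18
K(x) <= 918 + 18 + 15 = 951

951


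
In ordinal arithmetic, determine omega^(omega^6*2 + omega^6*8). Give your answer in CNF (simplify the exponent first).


omega^(omega^6*2 + omega^6*8):
Both terms of the exponent have the same exponent 6, so they merge: omega^6*2 + omega^6*8 = omega^6*(2+8) = omega^6*10.
omega raised to a CNF ordinal is a single CNF term: Result = omega^(omega^6*10)

omega^(omega^6*10)


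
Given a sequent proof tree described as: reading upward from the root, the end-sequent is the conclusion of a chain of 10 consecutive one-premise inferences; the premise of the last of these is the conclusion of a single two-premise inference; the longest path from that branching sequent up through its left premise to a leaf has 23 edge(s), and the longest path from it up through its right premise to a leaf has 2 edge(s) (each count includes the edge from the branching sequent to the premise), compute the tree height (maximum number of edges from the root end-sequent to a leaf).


Longest path through the left premise: 23 edges (measured from the branching sequent)
Longest path through the right premise: 2 edges
Height of the subtree rooted at the branching sequent: max(23, 2) = 23
The branching sequent sits 10 edges above the root (the chain of one-premise inferences), so height = 23 + 10 = 33

33


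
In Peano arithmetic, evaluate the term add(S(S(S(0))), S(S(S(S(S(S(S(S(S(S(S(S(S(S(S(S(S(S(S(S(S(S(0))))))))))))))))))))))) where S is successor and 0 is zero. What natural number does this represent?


add(S^3(0), S^22(0)):
S^3(0) = 3
S^22(0) = 22
3 + 22 = 25

25


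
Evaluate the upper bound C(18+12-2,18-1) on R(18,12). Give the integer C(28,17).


R(18,12) <= C(18+12-2, 18-1) = C(28, 17)
C(28, 17) = 28! / (17! * 11!)
= 21474180

21474180


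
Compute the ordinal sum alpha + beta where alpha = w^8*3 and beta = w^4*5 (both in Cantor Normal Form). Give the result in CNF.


Ordinal addition w^8*3 + w^4*5:
Leading exponent of alpha (8) > leading exponent of beta (4).
Since alpha's term has higher exponent than beta's leading term,
the sum is simply alpha followed by beta.
Result = w^8*3 + w^4*5

w^8*3 + w^4*5


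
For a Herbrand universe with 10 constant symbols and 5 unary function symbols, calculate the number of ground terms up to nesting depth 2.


Herbrand terms by depth:
Depth 0: 10 constants
Depth 1: 50 new terms (running total: 60)
Depth 2: 250 new terms (running total: 310)
Total distinct ground terms = 310

310


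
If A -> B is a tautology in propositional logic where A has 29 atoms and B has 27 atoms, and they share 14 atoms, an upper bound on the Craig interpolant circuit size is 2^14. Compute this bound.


Shared atoms = 14
Craig interpolant size bound = 2^14
= 16384

16384


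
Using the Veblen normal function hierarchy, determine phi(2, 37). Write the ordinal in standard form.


phi(2, 37):
phi(2, beta) = zeta_beta (the beta-th zeta number, fixed point of epsilon).
phi(2, 37) = zeta_37

zeta_37


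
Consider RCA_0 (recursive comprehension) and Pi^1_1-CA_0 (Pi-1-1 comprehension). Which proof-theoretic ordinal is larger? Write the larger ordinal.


Proof-theoretic ordinal of RCA_0 (recursive comprehension): omega^omega
Proof-theoretic ordinal of Pi^1_1-CA_0 (Pi-1-1 comprehension): psi_0(Omega_omega)
Comparing: omega^omega < psi_0(Omega_omega).
The larger ordinal is psi_0(Omega_omega) (from Pi^1_1-CA_0 (Pi-1-1 comprehension)).

psi_0(Omega_omega)


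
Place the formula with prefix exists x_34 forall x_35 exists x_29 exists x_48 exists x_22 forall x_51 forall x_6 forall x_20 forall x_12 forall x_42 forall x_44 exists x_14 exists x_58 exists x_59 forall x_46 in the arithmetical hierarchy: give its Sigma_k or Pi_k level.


Leading quantifier is exists, so the class is Sigma.
Number of quantifier blocks = alternations + 1 = 5 + 1 = 6.
Classification: Sigma_6

Sigma_6


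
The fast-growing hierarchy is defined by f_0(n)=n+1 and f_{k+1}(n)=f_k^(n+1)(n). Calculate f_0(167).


f_0(167) = 167 + 1 = 168

168


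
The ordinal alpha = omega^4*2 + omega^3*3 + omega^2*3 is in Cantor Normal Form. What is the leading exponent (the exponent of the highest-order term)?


CNF: omega^4*2 + omega^3*3 + omega^2*3
The leading term is omega^4*2, which has exponent 4.

4


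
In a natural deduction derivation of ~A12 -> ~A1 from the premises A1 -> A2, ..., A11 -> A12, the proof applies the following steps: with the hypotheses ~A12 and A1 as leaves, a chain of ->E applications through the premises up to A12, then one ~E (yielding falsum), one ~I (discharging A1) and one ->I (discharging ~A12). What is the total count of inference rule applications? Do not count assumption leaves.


From hypothesis A1, 11 ->E steps along the 11 premises yield A12.
~E with hypothesis ~A12 gives falsum (1 node); ~I discharging A1 gives ~A1 (1 node); ->I discharging ~A12 gives the goal (1 node).
Total = 11 + 3 = 14 inference nodes.

14


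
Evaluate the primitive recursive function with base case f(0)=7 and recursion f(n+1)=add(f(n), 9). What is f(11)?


f(0) = 7
f(1) = add(f(0), 9) = add(7, 9) = 16
f(2) = add(f(1), 9) = add(16, 9) = 25
f(3) = add(f(2), 9) = add(25, 9) = 34
f(4) = add(f(3), 9) = add(34, 9) = 43
f(5) = add(f(4), 9) = add(43, 9) = 52
f(6) = add(f(5), 9) = add(52, 9) = 61
f(7) = add(f(6), 9) = add(61, 9) = 70
f(8) = add(f(7), 9) = add(70, 9) = 79
f(9) = add(f(8), 9) = add(79, 9) = 88
f(10) = add(f(9), 9) = add(88, 9) = 97
f(11) = add(f(10), 9) = add(97, 9) = 106


106


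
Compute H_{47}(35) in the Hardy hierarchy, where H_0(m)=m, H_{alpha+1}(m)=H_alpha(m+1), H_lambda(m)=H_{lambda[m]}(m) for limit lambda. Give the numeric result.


H_47(35):
For finite ordinals k, H_k(n) = n + k (each successor step adds 1).
H_47(35) = 35 + 47 = 82

82


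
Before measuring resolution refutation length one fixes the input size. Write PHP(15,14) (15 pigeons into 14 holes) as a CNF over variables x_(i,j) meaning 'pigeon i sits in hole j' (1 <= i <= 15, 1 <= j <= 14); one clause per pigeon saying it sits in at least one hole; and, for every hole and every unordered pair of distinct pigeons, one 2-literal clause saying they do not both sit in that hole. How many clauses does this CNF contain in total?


PHP(15,14): 15 pigeons, 14 holes, 15*14 = 210 variables.
- pigeon clauses: one per pigeon -> 15 clauses
- hole clauses: 14 holes * C(15,2) = 14 * 105 -> 1470 clauses
Total clauses = 15 + 1470 = 1485

1485


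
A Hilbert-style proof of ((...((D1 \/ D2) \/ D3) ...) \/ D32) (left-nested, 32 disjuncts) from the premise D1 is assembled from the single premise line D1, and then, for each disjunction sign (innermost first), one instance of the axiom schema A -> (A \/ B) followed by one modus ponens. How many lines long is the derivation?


Building the left-nested 32-ary disjunction from D1:
- 1 premise line (D1)
- 32 disjuncts means 31 disjunction signs; each needs 1 axiom instance + 1 MP = 2 lines: 2 * 31 = 62
Total = 1 + 62 = 63 lines.

63


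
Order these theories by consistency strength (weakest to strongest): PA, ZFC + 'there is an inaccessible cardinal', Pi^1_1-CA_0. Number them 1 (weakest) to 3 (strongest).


Ordering by consistency strength:
1. PA
2. Pi^1_1-CA_0
3. ZFC + 'there is an inaccessible cardinal'


PA=1, ZFC + 'there is an inaccessible cardinal'=3, Pi^1_1-CA_0=2


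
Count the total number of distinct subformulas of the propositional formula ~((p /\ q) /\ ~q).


Formula: ~((p /\ q) /\ ~q)
Subformulas found:
  1. q
  2. p
  3. ~q
  4. (p /\ q)
  5. ((p /\ q) /\ ~q)
  6. ~((p /\ q) /\ ~q)
Total distinct subformulas = 6

6


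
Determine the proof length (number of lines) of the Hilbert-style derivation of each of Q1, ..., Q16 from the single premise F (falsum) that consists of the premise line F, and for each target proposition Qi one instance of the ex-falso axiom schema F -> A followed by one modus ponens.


Ex falso, line by line:
- 1 premise line (F)
- 16 targets, each needing 1 axiom instance (F -> Qi) + 1 MP = 2 lines: 2 * 16 = 32
Total = 1 + 32 = 33 lines.

33


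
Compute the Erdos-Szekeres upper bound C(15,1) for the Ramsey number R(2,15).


R(2,15) <= C(2+15-2, 2-1) = C(15, 1)
C(15, 1) = 15! / (1! * 14!)
= 15

15


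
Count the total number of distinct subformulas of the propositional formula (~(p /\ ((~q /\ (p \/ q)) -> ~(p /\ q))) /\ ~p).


Formula: (~(p /\ ((~q /\ (p \/ q)) -> ~(p /\ q))) /\ ~p)
Subformulas found:
  1. q
  2. p
  3. ~p
  4. ~q
  5. (p \/ q)
  6. (p /\ q)
  7. ~(p /\ q)
  8. (~q /\ (p \/ q))
  9. ((~q /\ (p \/ q)) -> ~(p /\ q))
  10. (p /\ ((~q /\ (p \/ q)) -> ~(p /\ q)))
  11. ~(p /\ ((~q /\ (p \/ q)) -> ~(p /\ q)))
  12. (~(p /\ ((~q /\ (p \/ q)) -> ~(p /\ q))) /\ ~p)
Total distinct subformulas = 12

12


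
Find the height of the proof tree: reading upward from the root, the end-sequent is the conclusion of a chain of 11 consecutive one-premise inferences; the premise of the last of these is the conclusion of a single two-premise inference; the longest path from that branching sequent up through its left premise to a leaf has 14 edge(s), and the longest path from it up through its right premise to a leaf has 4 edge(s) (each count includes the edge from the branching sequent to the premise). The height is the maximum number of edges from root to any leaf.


Longest path through the left premise: 14 edges (measured from the branching sequent)
Longest path through the right premise: 4 edges
Height of the subtree rooted at the branching sequent: max(14, 4) = 14
The branching sequent sits 11 edges above the root (the chain of one-premise inferences), so height = 14 + 11 = 25

25


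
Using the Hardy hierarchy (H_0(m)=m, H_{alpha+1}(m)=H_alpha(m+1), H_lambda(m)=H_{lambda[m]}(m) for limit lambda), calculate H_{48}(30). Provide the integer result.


H_48(30):
For finite ordinals k, H_k(n) = n + k (each successor step adds 1).
H_48(30) = 30 + 48 = 78

78


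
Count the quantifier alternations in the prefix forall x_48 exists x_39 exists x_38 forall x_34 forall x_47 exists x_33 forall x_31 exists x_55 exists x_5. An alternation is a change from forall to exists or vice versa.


Walk the prefix and count type changes:
  position 1: forall -> exists <-- alternation
  position 2: exists -> exists
  position 3: exists -> forall <-- alternation
  position 4: forall -> forall
  position 5: forall -> exists <-- alternation
  position 6: exists -> forall <-- alternation
  position 7: forall -> exists <-- alternation
  position 8: exists -> exists
Total alternations = 5

5


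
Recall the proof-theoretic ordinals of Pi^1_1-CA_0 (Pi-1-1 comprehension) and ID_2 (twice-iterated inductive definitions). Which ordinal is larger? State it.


Proof-theoretic ordinal of Pi^1_1-CA_0 (Pi-1-1 comprehension): psi_0(Omega_omega)
Proof-theoretic ordinal of ID_2 (twice-iterated inductive definitions): psi_0(epsilon_{Omega_2+1})
Comparing: psi_0(epsilon_{Omega_2+1}) < psi_0(Omega_omega).
The larger ordinal is psi_0(Omega_omega) (from Pi^1_1-CA_0 (Pi-1-1 comprehension)).

psi_0(Omega_omega)


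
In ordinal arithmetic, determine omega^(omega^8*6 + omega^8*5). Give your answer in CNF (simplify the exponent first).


omega^(omega^8*6 + omega^8*5):
Both terms of the exponent have the same exponent 8, so they merge: omega^8*6 + omega^8*5 = omega^8*(6+5) = omega^8*11.
omega raised to a CNF ordinal is a single CNF term: Result = omega^(omega^8*11)

omega^(omega^8*11)


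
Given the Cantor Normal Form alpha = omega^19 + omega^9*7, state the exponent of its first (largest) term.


CNF: omega^19 + omega^9*7
The leading term is omega^19, which has exponent 19.

19


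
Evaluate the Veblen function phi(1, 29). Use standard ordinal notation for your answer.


phi(1, 29):
phi(1, beta) = epsilon_beta (the beta-th epsilon number).
phi(1, 29) = epsilon_29

epsilon_29


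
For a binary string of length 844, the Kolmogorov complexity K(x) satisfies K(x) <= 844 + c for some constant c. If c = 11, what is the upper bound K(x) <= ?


K(x) <= |x| + c = 844 + 11 = 855

855


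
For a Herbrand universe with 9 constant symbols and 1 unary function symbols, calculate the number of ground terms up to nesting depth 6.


Herbrand terms by depth:
Depth 0: 9 constants
Depth 1: 9 new terms (running total: 18)
Depth 2: 9 new terms (running total: 27)
Depth 3: 9 new terms (running total: 36)
Depth 4: 9 new terms (running total: 45)
Depth 5: 9 new terms (running total: 54)
Depth 6: 9 new terms (running total: 63)
Total distinct ground terms = 63

63


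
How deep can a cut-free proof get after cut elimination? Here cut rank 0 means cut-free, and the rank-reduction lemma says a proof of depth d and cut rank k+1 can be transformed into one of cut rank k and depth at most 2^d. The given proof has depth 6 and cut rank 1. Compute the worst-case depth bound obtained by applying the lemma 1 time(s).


Each rank reduction sends depth d to at most 2^d; cut rank r needs r reductions.
2_0(6) = 6
2_1(6) = 2^6 = 64
Cut-free depth bound = 64

64


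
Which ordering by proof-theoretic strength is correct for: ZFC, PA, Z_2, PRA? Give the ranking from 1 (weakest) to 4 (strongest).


Ordering by consistency strength:
1. PRA
2. PA
3. Z_2
4. ZFC


ZFC=4, PA=2, Z_2=3, PRA=1


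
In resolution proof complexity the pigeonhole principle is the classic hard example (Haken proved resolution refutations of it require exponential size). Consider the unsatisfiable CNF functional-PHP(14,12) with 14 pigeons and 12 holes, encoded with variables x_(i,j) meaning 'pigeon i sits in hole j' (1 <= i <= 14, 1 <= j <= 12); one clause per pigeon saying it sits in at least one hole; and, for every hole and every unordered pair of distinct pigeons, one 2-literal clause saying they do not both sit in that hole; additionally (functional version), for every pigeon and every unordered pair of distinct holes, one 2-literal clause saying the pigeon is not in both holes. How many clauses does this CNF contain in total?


functional-PHP(14,12): 14 pigeons, 12 holes, 14*12 = 168 variables.
- pigeon clauses: one per pigeon -> 14 clauses
- hole clauses: 12 holes * C(14,2) = 12 * 91 -> 1092 clauses
- functional clauses: 14 pigeons * C(12,2) = 14 * 66 -> 924 clauses
Total clauses = 14 + 1092 + 924 = 2030

2030


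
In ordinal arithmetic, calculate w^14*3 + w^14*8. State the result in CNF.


Ordinal addition w^14*3 + w^14*8:
Both terms have the same exponent 14.
w^e*c + w^e*d = w^e*(c+d).
Result = w^14*(3+8) = w^14*11

w^14*11


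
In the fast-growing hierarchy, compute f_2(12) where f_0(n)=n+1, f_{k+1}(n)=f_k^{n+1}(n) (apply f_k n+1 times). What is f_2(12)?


f_2(12) = f_1^13(12)
f_1(m) = 2m + 1.
Iterating: f_1^k(n) = 2^k*(n+1) - 1.
f_2(12) = 2^13*(12+1) - 1 = 8192*13 - 1 = 106495

106495


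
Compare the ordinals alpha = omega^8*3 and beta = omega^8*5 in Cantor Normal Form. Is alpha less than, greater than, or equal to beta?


Compare term by term from highest exponent:
alpha = omega^8*3
beta = omega^8*5
Term 1: alpha has omega^8*3, beta has omega^8*5
Result: alpha < beta

alpha < beta


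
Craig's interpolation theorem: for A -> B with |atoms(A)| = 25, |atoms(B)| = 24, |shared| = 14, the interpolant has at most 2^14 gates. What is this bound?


Shared atoms = 14
Craig interpolant size bound = 2^14
= 16384

16384


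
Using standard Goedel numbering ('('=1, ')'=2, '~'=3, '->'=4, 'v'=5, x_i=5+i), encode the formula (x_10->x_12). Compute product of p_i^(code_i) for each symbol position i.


Formula: (x_10->x_12)
Symbol codes: [1, 15, 4, 17, 2]
Primes: [2, 3, 5, 7, 11]
p_1^1 = 2^1 = 2
p_2^15 = 3^15 = 14348907
p_3^4 = 5^4 = 625
p_4^17 = 7^17 = 232630513987207
p_5^2 = 11^2 = 121
Product = 504871533597900655453286250

504871533597900655453286250


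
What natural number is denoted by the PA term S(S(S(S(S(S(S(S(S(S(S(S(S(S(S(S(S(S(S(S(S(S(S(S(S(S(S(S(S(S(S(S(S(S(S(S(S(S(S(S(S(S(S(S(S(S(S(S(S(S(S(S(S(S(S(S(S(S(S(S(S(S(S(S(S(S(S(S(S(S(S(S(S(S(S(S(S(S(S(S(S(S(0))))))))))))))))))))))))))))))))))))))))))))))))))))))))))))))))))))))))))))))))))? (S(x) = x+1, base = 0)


Counting successors applied to 0:
82 applications of S to 0 = 82

82


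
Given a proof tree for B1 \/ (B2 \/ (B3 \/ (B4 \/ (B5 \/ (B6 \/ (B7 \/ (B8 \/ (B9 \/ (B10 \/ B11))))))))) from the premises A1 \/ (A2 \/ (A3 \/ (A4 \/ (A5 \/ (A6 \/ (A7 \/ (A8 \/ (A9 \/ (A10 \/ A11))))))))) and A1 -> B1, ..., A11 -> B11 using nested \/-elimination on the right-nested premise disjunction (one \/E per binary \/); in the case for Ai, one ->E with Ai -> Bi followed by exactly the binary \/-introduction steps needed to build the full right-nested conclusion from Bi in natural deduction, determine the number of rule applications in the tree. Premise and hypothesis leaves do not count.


Constructive dilemma with 11 branches, all disjunctions right-nested:
- \/E: the premise has 10 binary \/, each eliminated once: 10 nodes.
- ->E: one per case (Ai with Ai -> Bi gives Bi): 11 nodes.
- \/I: in case i < n, Bi needs 1 step to form Bi \/ (B(i+1) \/ ...) and then i-1 steps to prepend B(i-1), ..., B1, i.e. i steps; in case i = n, B11 needs 10 prepend steps.
  \/I total = (1 + 2 + ... + 10) + 10 = 55 + 10 = 65 nodes.
Total = 10 + 11 + 65 = 86

86


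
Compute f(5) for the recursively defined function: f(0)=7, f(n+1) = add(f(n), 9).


f(0) = 7
f(1) = add(f(0), 9) = add(7, 9) = 16
f(2) = add(f(1), 9) = add(16, 9) = 25
f(3) = add(f(2), 9) = add(25, 9) = 34
f(4) = add(f(3), 9) = add(34, 9) = 43
f(5) = add(f(4), 9) = add(43, 9) = 52


52


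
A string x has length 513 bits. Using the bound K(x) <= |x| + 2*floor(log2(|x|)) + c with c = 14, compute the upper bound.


floor(log2(513)) = 9
2 * 9 = 18
K(x) <= 513 + 18 + 14 = 545

545


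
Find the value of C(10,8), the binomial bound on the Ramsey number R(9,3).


R(9,3) <= C(9+3-2, 9-1) = C(10, 8)
C(10, 8) = 10! / (8! * 2!)
= 45

45


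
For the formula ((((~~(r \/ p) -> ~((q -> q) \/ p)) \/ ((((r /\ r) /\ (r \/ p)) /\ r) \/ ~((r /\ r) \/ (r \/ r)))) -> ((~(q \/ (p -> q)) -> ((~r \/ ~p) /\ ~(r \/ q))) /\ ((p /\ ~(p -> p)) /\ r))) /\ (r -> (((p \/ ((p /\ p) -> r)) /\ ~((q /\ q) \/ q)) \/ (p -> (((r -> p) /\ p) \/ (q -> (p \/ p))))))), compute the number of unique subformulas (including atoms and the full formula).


Formula: ((((~~(r \/ p) -> ~((q -> q) \/ p)) \/ ((((r /\ r) /\ (r \/ p)) /\ r) \/ ~((r /\ r) \/ (r \/ r)))) -> ((~(q \/ (p -> q)) -> ((~r \/ ~p) /\ ~(r \/ q))) /\ ((p /\ ~(p -> p)) /\ r))) /\ (r -> (((p \/ ((p /\ p) -> r)) /\ ~((q /\ q) \/ q)) \/ (p -> (((r -> p) /\ p) \/ (q -> (p \/ p)))))))
Subformulas found:
  1. r
  2. p
  3. q
  4. ~p
  5. ~r
  6. (r -> p)
  7. (q /\ q)
  8. (r \/ r)
  9. (q -> q)
  10. (p -> p)
  11. (p -> q)
  12. (p \/ p)
  13. (r /\ r)
  14. (r \/ p)
  15. (r \/ q)
  16. (p /\ p)
  17. ~(p -> p)
  18. ~(r \/ p)
  19. ~(r \/ q)
  20. (~r \/ ~p)
  21. ~~(r \/ p)
  22. ((r -> p) /\ p)
  23. ((q -> q) \/ p)
  24. (q -> (p \/ p))
  25. ((p /\ p) -> r)
  26. ((q /\ q) \/ q)
  27. (q \/ (p -> q))
  28. ~(q \/ (p -> q))
  29. ~((q -> q) \/ p)
  30. ~((q /\ q) \/ q)
  31. (p /\ ~(p -> p))
  32. ((r /\ r) \/ (r \/ r))
  33. (p \/ ((p /\ p) -> r))
  34. ((r /\ r) /\ (r \/ p))
  35. ~((r /\ r) \/ (r \/ r))
  36. ((p /\ ~(p -> p)) /\ r)
  37. ((~r \/ ~p) /\ ~(r \/ q))
  38. (((r /\ r) /\ (r \/ p)) /\ r)
  39. (~~(r \/ p) -> ~((q -> q) \/ p))
  40. (((r -> p) /\ p) \/ (q -> (p \/ p)))
  41. (p -> (((r -> p) /\ p) \/ (q -> (p \/ p))))
  42. ((p \/ ((p /\ p) -> r)) /\ ~((q /\ q) \/ q))
  43. (~(q \/ (p -> q)) -> ((~r \/ ~p) /\ ~(r \/ q)))
  44. ((((r /\ r) /\ (r \/ p)) /\ r) \/ ~((r /\ r) \/ (r \/ r)))
  45. ((~(q \/ (p -> q)) -> ((~r \/ ~p) /\ ~(r \/ q))) /\ ((p /\ ~(p -> p)) /\ r))
  46. (((p \/ ((p /\ p) -> r)) /\ ~((q /\ q) \/ q)) \/ (p -> (((r -> p) /\ p) \/ (q -> (p \/ p)))))
  47. ((~~(r \/ p) -> ~((q -> q) \/ p)) \/ ((((r /\ r) /\ (r \/ p)) /\ r) \/ ~((r /\ r) \/ (r \/ r))))
  48. (r -> (((p \/ ((p /\ p) -> r)) /\ ~((q /\ q) \/ q)) \/ (p -> (((r -> p) /\ p) \/ (q -> (p \/ p))))))
  49. (((~~(r \/ p) -> ~((q -> q) \/ p)) \/ ((((r /\ r) /\ (r \/ p)) /\ r) \/ ~((r /\ r) \/ (r \/ r)))) -> ((~(q \/ (p -> q)) -> ((~r \/ ~p) /\ ~(r \/ q))) /\ ((p /\ ~(p -> p)) /\ r)))
  50. ((((~~(r \/ p) -> ~((q -> q) \/ p)) \/ ((((r /\ r) /\ (r \/ p)) /\ r) \/ ~((r /\ r) \/ (r \/ r)))) -> ((~(q \/ (p -> q)) -> ((~r \/ ~p) /\ ~(r \/ q))) /\ ((p /\ ~(p -> p)) /\ r))) /\ (r -> (((p \/ ((p /\ p) -> r)) /\ ~((q /\ q) \/ q)) \/ (p -> (((r -> p) /\ p) \/ (q -> (p \/ p)))))))
Total distinct subformulas = 50

50


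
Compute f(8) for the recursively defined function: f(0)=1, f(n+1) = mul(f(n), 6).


f(0) = 1
f(1) = mul(f(0), 6) = mul(1, 6) = 6
f(2) = mul(f(1), 6) = mul(6, 6) = 36
f(3) = mul(f(2), 6) = mul(36, 6) = 216
f(4) = mul(f(3), 6) = mul(216, 6) = 1296
f(5) = mul(f(4), 6) = mul(1296, 6) = 7776
f(6) = mul(f(5), 6) = mul(7776, 6) = 46656
f(7) = mul(f(6), 6) = mul(46656, 6) = 279936
f(8) = mul(f(7), 6) = mul(279936, 6) = 1679616


1679616


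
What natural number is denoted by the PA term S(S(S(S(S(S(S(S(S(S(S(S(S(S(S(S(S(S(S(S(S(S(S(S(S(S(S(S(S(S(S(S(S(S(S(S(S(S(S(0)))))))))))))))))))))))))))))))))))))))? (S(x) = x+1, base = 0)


Counting successors applied to 0:
39 applications of S to 0 = 39

39


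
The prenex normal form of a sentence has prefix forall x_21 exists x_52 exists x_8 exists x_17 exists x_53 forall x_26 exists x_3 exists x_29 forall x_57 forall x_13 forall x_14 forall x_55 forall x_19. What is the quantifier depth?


Quantifier prefix has 13 quantifier symbols.
Quantifier depth = 13

13


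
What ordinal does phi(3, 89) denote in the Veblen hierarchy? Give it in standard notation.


phi(3, 89):
phi(3, beta) = eta_beta (the beta-th eta number, fixed point of zeta).
phi(3, 89) = eta_89

eta_89


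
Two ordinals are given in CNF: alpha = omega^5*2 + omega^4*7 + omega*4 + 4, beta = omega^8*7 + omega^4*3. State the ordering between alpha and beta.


Compare term by term from highest exponent:
alpha = omega^5*2 + omega^4*7 + omega*4 + 4
beta = omega^8*7 + omega^4*3
Term 1: alpha has omega^5*2, beta has omega^8*7
Term 2: alpha has omega^4*7, beta has omega^4*3
Term 3: alpha has omega^1*4, beta has omega^0*0
Term 4: alpha has omega^0*4, beta has omega^0*0
Result: alpha < beta

alpha < beta


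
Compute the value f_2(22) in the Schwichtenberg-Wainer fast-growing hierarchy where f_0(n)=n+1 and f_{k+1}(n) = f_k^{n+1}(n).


f_2(22) = f_1^23(22)
f_1(m) = 2m + 1.
Iterating: f_1^k(n) = 2^k*(n+1) - 1.
f_2(22) = 2^23*(22+1) - 1 = 8388608*23 - 1 = 192937983

192937983


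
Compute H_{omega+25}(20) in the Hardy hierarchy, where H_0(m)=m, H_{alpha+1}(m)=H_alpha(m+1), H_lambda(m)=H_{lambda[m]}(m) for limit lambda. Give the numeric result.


H_{omega+25}(20):
Unwind the 25 successor steps: H_{omega+25}(20) = H_omega(20+25) = H_omega(45).
H_omega(m) = H_m(m) = m + m = 2m.
Result = 2 * 45 = 90

90


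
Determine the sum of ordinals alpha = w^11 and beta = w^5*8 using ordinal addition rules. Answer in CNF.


Ordinal addition w^11 + w^5*8:
Leading exponent of alpha (11) > leading exponent of beta (5).
Since alpha's term has higher exponent than beta's leading term,
the sum is simply alpha followed by beta.
Result = w^11 + w^5*8

w^11 + w^5*8


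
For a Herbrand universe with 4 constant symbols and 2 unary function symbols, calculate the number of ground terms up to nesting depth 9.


Herbrand terms by depth:
Depth 0: 4 constants
Depth 1: 8 new terms (running total: 12)
Depth 2: 16 new terms (running total: 28)
Depth 3: 32 new terms (running total: 60)
Depth 4: 64 new terms (running total: 124)
Depth 5: 128 new terms (running total: 252)
Depth 6: 256 new terms (running total: 508)
Depth 7: 512 new terms (running total: 1020)
Depth 8: 1024 new terms (running total: 2044)
Depth 9: 2048 new terms (running total: 4092)
Total distinct ground terms = 4092

4092


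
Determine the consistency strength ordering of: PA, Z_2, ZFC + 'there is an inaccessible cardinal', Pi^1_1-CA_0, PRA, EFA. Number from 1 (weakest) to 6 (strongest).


Ordering by consistency strength:
1. EFA
2. PRA
3. PA
4. Pi^1_1-CA_0
5. Z_2
6. ZFC + 'there is an inaccessible cardinal'


PA=3, Z_2=5, ZFC + 'there is an inaccessible cardinal'=6, Pi^1_1-CA_0=4, PRA=2, EFA=1


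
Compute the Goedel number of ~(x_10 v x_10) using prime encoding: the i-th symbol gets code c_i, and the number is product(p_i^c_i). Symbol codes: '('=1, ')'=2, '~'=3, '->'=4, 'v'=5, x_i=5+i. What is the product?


Formula: ~(x_10 v x_10)
Symbol codes: [3, 1, 15, 5, 15, 2]
Primes: [2, 3, 5, 7, 11, 13]
p_1^3 = 2^3 = 8
p_2^1 = 3^1 = 3
p_3^15 = 5^15 = 30517578125
p_4^5 = 7^5 = 16807
p_5^15 = 11^15 = 4177248169415651
p_6^2 = 13^2 = 169
Product = 8690174331437501245849365234375000

8690174331437501245849365234375000


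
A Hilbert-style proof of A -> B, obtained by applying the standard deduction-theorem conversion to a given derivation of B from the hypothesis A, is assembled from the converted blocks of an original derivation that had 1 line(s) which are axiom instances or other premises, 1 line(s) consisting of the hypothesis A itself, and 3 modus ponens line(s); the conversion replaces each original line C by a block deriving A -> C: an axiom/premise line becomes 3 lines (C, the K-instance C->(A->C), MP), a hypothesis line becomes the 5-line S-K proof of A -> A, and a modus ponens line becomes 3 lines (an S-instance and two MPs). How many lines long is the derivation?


Deduction-theorem conversion, block by block:
- 1 axiom/premise lines -> 3 lines each = 3
- 1 hypothesis lines -> 5 lines each (identity proof A->A) = 5
- 3 MP lines -> 3 lines each (S-instance, MP, MP) = 9
Total = 3 + 5 + 9 = 17 lines.

17


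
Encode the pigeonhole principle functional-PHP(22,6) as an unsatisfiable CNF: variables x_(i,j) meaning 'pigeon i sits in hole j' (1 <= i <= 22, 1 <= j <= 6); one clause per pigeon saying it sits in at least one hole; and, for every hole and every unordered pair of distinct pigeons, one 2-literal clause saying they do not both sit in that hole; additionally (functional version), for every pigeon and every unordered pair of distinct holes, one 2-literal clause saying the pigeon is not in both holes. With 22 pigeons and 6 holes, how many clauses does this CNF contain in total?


functional-PHP(22,6): 22 pigeons, 6 holes, 22*6 = 132 variables.
- pigeon clauses: one per pigeon -> 22 clauses
- hole clauses: 6 holes * C(22,2) = 6 * 231 -> 1386 clauses
- functional clauses: 22 pigeons * C(6,2) = 22 * 15 -> 330 clauses
Total clauses = 22 + 1386 + 330 = 1738

1738


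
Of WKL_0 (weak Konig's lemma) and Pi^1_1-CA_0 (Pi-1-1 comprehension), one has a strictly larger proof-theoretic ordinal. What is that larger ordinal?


Proof-theoretic ordinal of WKL_0 (weak Konig's lemma): omega^omega
Proof-theoretic ordinal of Pi^1_1-CA_0 (Pi-1-1 comprehension): psi_0(Omega_omega)
Comparing: omega^omega < psi_0(Omega_omega).
The larger ordinal is psi_0(Omega_omega) (from Pi^1_1-CA_0 (Pi-1-1 comprehension)).

psi_0(Omega_omega)


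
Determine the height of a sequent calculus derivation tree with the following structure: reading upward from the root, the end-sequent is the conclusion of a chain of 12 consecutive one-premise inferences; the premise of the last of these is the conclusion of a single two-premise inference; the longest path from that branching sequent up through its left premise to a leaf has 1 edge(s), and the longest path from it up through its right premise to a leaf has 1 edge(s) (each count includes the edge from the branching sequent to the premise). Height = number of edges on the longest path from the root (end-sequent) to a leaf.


Longest path through the left premise: 1 edges (measured from the branching sequent)
Longest path through the right premise: 1 edges
Height of the subtree rooted at the branching sequent: max(1, 1) = 1
The branching sequent sits 12 edges above the root (the chain of one-premise inferences), so height = 1 + 12 = 13

13
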